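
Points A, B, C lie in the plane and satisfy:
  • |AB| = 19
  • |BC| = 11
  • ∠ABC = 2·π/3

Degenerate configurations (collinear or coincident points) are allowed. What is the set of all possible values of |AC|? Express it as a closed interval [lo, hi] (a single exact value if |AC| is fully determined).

|AC| = √(691)  (≈ 26.2869)

|AB| ∈ {19}
|BC| ∈ {11}
|AC| ∈ {√(691)}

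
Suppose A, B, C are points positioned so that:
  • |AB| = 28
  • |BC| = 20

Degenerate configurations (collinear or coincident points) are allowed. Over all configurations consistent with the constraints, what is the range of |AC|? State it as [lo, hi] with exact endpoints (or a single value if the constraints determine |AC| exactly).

|AB| ∈ {28}
|BC| ∈ {20}
|AC| ∈ [8, 48]

|AC| ∈ [8, 48]  (≈ [8.0000, 48.0000])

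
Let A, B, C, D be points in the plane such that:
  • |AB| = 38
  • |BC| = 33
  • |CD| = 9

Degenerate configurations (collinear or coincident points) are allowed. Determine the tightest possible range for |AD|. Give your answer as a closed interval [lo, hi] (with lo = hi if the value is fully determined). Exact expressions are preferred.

|AD| ∈ [0, 80]  (≈ [0.0000, 80.0000])

|AB| ∈ {38}
|BC| ∈ {33}
|CD| ∈ {9}
|AC| ∈ [5, 71]
|BD| ∈ [24, 42]
|AD| ∈ [0, 80]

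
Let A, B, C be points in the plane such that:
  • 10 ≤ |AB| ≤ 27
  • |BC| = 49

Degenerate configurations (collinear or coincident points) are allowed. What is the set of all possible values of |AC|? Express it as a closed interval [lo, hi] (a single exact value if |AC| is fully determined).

|AB| ∈ [10, 27]
|BC| ∈ {49}
|AC| ∈ [22, 76]

|AC| ∈ [22, 76]  (≈ [22.0000, 76.0000])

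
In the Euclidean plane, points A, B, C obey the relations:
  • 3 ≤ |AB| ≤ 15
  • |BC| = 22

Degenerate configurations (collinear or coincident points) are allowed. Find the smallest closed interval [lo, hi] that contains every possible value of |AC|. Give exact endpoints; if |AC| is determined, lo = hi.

|AC| ∈ [7, 37]  (≈ [7.0000, 37.0000])

|AB| ∈ [3, 15]
|BC| ∈ {22}
|AC| ∈ [7, 37]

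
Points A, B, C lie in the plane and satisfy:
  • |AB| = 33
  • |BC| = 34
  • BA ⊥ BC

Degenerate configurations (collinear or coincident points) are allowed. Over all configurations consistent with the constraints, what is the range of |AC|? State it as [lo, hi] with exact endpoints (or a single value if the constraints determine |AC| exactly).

|AB| ∈ {33}
|BC| ∈ {34}
|AC| ∈ {√(2245)}

|AC| = √(2245)  (≈ 47.3814)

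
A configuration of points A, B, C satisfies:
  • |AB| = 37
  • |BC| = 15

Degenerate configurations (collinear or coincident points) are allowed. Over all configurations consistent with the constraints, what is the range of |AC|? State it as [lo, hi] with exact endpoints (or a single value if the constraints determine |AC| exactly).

|AC| ∈ [22, 52]  (≈ [22.0000, 52.0000])

|AB| ∈ {37}
|BC| ∈ {15}
|AC| ∈ [22, 52]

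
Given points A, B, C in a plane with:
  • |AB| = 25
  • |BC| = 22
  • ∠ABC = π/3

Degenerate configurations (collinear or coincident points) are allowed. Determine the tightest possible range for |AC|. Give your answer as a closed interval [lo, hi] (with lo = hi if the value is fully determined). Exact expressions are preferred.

|AB| ∈ {25}
|BC| ∈ {22}
|AC| ∈ {√(559)}

|AC| = √(559)  (≈ 23.6432)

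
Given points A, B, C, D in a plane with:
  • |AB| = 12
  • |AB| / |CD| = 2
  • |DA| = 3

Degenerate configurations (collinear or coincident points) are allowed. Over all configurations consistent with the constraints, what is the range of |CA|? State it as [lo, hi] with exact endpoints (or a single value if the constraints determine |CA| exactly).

|CA| ∈ [3, 9]  (≈ [3.0000, 9.0000])

|AB| ∈ {12}
|AD| ∈ {3}
|CD| ∈ {6}
|BD| ∈ [9, 15]
|AC| ∈ [3, 9]
|BC| ∈ [3, 21]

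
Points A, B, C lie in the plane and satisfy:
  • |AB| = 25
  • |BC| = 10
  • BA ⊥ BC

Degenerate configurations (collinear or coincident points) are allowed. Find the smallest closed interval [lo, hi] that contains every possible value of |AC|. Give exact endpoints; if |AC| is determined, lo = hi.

|AC| = 5·√(29)  (≈ 26.9258)

|AB| ∈ {25}
|BC| ∈ {10}
|AC| ∈ {5·√(29)}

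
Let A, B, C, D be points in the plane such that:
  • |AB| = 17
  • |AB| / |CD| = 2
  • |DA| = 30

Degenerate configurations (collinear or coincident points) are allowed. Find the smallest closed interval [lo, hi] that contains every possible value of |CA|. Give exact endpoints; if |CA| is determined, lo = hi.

|AB| ∈ {17}
|AD| ∈ {30}
|CD| ∈ {17/2}
|BD| ∈ [13, 47]
|AC| ∈ [43/2, 77/2]
|BC| ∈ [9/2, 111/2]

|CA| ∈ [43/2, 77/2]  (≈ [21.5000, 38.5000])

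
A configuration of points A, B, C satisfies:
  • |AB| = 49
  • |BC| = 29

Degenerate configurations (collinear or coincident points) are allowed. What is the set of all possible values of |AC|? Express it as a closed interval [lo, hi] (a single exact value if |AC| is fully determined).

|AB| ∈ {49}
|BC| ∈ {29}
|AC| ∈ [20, 78]

|AC| ∈ [20, 78]  (≈ [20.0000, 78.0000])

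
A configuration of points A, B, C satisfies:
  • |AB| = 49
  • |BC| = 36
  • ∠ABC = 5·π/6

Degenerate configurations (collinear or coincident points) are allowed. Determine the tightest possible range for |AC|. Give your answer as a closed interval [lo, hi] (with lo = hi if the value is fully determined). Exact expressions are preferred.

|AC| = √(1764·√(3) + 3697)  (≈ 82.1726)

|AB| ∈ {49}
|BC| ∈ {36}
|AC| ∈ {√(1764·√(3) + 3697)}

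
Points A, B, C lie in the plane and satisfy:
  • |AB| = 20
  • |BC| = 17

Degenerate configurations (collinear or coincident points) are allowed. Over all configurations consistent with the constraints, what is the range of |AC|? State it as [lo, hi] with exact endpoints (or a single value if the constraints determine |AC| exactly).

|AC| ∈ [3, 37]  (≈ [3.0000, 37.0000])

|AB| ∈ {20}
|BC| ∈ {17}
|AC| ∈ [3, 37]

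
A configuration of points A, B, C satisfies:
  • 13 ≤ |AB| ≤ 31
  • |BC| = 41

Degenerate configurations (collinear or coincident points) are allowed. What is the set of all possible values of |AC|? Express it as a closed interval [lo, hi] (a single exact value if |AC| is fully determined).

|AB| ∈ [13, 31]
|BC| ∈ {41}
|AC| ∈ [10, 72]

|AC| ∈ [10, 72]  (≈ [10.0000, 72.0000])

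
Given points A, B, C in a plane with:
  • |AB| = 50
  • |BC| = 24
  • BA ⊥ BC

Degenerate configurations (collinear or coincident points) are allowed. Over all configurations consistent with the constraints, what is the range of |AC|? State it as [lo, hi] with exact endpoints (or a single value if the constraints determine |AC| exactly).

|AB| ∈ {50}
|BC| ∈ {24}
|AC| ∈ {2·√(769)}

|AC| = 2·√(769)  (≈ 55.4617)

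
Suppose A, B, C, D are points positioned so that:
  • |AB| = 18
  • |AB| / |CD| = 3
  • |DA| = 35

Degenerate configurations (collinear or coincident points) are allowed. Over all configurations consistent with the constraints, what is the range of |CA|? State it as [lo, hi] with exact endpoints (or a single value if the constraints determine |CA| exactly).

|CA| ∈ [29, 41]  (≈ [29.0000, 41.0000])

|AB| ∈ {18}
|AD| ∈ {35}
|CD| ∈ {6}
|BD| ∈ [17, 53]
|AC| ∈ [29, 41]
|BC| ∈ [11, 59]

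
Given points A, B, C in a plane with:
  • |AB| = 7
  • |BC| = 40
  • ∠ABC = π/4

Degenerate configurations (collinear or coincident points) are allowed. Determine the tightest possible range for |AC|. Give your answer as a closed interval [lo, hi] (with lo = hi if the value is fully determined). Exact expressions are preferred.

|AC| = √(1649 - 280·√(2))  (≈ 35.3980)

|AB| ∈ {7}
|BC| ∈ {40}
|AC| ∈ {√(1649 - 280·√(2))}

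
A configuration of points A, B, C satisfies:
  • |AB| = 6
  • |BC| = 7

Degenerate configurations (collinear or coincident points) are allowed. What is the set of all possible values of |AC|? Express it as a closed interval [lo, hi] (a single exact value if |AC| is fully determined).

|AC| ∈ [1, 13]  (≈ [1.0000, 13.0000])

|AB| ∈ {6}
|BC| ∈ {7}
|AC| ∈ [1, 13]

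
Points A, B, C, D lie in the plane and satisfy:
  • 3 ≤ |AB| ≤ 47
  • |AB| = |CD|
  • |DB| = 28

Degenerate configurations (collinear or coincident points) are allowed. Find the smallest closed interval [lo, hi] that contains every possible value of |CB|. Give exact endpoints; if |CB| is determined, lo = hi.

|CB| ∈ [0, 75]  (≈ [0.0000, 75.0000])

|AB| ∈ [3, 47]
|BD| ∈ {28}
|CD| ∈ [3, 47]
|AD| ∈ [0, 75]
|BC| ∈ [0, 75]
|AC| ∈ [0, 122]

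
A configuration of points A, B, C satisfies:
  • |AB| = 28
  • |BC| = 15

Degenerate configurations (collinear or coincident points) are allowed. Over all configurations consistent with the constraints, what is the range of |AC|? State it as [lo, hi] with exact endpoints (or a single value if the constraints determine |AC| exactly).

|AB| ∈ {28}
|BC| ∈ {15}
|AC| ∈ [13, 43]

|AC| ∈ [13, 43]  (≈ [13.0000, 43.0000])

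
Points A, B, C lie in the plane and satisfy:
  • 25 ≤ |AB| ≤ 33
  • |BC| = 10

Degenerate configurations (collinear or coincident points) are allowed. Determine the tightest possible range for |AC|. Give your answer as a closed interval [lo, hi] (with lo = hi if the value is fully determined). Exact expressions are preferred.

|AC| ∈ [15, 43]  (≈ [15.0000, 43.0000])

|AB| ∈ [25, 33]
|BC| ∈ {10}
|AC| ∈ [15, 43]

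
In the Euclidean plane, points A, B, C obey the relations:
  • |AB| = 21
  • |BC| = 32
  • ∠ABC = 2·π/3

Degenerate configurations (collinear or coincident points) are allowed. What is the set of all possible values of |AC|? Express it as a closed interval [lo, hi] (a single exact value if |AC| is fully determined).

|AC| = √(2137)  (≈ 46.2277)

|AB| ∈ {21}
|BC| ∈ {32}
|AC| ∈ {√(2137)}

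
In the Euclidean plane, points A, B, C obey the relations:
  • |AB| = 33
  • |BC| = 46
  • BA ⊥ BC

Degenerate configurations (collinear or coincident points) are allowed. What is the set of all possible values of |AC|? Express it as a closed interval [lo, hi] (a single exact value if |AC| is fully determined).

|AB| ∈ {33}
|BC| ∈ {46}
|AC| ∈ {√(3205)}

|AC| = √(3205)  (≈ 56.6127)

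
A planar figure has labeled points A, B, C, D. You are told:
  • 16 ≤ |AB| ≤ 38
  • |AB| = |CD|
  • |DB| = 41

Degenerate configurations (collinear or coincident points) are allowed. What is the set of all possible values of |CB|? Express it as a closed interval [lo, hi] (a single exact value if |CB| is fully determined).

|AB| ∈ [16, 38]
|BD| ∈ {41}
|CD| ∈ [16, 38]
|AD| ∈ [3, 79]
|BC| ∈ [3, 79]
|AC| ∈ [0, 117]

|CB| ∈ [3, 79]  (≈ [3.0000, 79.0000])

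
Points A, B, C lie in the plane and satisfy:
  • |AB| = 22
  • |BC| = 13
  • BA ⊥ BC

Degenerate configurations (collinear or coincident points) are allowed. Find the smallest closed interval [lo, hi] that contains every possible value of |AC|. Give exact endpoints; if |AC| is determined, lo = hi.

|AC| = √(653)  (≈ 25.5539)

|AB| ∈ {22}
|BC| ∈ {13}
|AC| ∈ {√(653)}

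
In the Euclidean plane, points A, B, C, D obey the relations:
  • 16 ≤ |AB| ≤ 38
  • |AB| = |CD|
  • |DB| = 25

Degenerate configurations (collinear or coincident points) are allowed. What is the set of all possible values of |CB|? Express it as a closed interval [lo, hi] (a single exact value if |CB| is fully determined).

|AB| ∈ [16, 38]
|BD| ∈ {25}
|CD| ∈ [16, 38]
|AD| ∈ [0, 63]
|BC| ∈ [0, 63]
|AC| ∈ [0, 101]

|CB| ∈ [0, 63]  (≈ [0.0000, 63.0000])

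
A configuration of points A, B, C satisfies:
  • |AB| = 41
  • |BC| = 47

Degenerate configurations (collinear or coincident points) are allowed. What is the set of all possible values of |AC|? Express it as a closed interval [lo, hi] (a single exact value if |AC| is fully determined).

|AB| ∈ {41}
|BC| ∈ {47}
|AC| ∈ [6, 88]

|AC| ∈ [6, 88]  (≈ [6.0000, 88.0000])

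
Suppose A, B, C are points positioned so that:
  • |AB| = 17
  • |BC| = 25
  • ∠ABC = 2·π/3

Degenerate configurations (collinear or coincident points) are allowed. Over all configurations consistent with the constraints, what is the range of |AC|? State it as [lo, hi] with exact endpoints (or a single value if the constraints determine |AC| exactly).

|AB| ∈ {17}
|BC| ∈ {25}
|AC| ∈ {√(1339)}

|AC| = √(1339)  (≈ 36.5923)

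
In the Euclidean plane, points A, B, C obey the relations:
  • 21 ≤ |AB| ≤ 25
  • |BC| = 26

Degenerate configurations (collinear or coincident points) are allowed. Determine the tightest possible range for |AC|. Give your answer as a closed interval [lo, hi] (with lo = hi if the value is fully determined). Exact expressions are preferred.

|AB| ∈ [21, 25]
|BC| ∈ {26}
|AC| ∈ [1, 51]

|AC| ∈ [1, 51]  (≈ [1.0000, 51.0000])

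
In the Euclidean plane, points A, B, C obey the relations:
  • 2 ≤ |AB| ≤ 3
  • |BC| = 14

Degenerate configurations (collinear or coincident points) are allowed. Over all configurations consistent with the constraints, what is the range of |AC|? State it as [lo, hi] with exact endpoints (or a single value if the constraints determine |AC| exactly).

|AC| ∈ [11, 17]  (≈ [11.0000, 17.0000])

|AB| ∈ [2, 3]
|BC| ∈ {14}
|AC| ∈ [11, 17]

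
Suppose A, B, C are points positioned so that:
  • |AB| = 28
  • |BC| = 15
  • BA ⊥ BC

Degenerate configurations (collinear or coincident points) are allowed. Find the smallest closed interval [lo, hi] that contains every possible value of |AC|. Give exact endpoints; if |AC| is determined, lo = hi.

|AB| ∈ {28}
|BC| ∈ {15}
|AC| ∈ {√(1009)}

|AC| = √(1009)  (≈ 31.7648)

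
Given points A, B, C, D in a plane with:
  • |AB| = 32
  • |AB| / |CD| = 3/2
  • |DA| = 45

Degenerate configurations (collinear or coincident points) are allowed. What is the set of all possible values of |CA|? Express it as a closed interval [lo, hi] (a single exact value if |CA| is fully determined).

|AB| ∈ {32}
|AD| ∈ {45}
|CD| ∈ {64/3}
|BD| ∈ [13, 77]
|AC| ∈ [71/3, 199/3]
|BC| ∈ [0, 295/3]

|CA| ∈ [71/3, 199/3]  (≈ [23.6667, 66.3333])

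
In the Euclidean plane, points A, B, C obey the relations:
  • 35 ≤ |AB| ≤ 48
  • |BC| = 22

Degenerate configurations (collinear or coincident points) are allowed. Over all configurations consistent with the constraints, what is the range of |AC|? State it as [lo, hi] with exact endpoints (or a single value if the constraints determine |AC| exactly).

|AB| ∈ [35, 48]
|BC| ∈ {22}
|AC| ∈ [13, 70]

|AC| ∈ [13, 70]  (≈ [13.0000, 70.0000])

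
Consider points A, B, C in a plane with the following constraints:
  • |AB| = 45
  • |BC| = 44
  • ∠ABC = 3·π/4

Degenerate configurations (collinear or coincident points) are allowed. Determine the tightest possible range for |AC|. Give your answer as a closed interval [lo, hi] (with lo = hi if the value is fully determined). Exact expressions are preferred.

|AC| = √(1980·√(2) + 3961)  (≈ 82.2262)

|AB| ∈ {45}
|BC| ∈ {44}
|AC| ∈ {√(1980·√(2) + 3961)}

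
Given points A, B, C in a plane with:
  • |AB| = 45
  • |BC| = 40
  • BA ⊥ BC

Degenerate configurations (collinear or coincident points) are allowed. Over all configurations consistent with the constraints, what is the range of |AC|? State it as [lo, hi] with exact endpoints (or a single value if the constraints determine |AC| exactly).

|AB| ∈ {45}
|BC| ∈ {40}
|AC| ∈ {5·√(145)}

|AC| = 5·√(145)  (≈ 60.2080)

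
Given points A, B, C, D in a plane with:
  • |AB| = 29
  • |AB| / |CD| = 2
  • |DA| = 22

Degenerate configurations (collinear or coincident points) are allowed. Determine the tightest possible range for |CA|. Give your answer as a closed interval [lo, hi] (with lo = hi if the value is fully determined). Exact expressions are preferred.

|AB| ∈ {29}
|AD| ∈ {22}
|CD| ∈ {29/2}
|BD| ∈ [7, 51]
|AC| ∈ [15/2, 73/2]
|BC| ∈ [0, 131/2]

|CA| ∈ [15/2, 73/2]  (≈ [7.5000, 36.5000])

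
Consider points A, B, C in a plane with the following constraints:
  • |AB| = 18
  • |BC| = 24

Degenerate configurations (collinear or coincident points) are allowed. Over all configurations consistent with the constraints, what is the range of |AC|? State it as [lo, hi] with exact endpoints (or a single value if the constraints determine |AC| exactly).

|AB| ∈ {18}
|BC| ∈ {24}
|AC| ∈ [6, 42]

|AC| ∈ [6, 42]  (≈ [6.0000, 42.0000])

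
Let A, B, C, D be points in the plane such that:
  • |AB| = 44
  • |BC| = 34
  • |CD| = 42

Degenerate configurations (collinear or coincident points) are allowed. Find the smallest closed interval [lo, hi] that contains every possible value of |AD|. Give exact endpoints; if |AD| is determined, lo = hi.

|AB| ∈ {44}
|BC| ∈ {34}
|CD| ∈ {42}
|AC| ∈ [10, 78]
|BD| ∈ [8, 76]
|AD| ∈ [0, 120]

|AD| ∈ [0, 120]  (≈ [0.0000, 120.0000])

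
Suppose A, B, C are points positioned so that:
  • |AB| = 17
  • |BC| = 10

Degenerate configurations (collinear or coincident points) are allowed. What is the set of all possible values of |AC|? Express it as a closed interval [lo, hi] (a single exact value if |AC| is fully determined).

|AB| ∈ {17}
|BC| ∈ {10}
|AC| ∈ [7, 27]

|AC| ∈ [7, 27]  (≈ [7.0000, 27.0000])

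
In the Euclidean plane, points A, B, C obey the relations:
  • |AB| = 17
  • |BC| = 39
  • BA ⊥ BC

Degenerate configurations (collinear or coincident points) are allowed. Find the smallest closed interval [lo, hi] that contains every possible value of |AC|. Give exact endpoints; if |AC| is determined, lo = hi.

|AB| ∈ {17}
|BC| ∈ {39}
|AC| ∈ {√(1810)}

|AC| = √(1810)  (≈ 42.5441)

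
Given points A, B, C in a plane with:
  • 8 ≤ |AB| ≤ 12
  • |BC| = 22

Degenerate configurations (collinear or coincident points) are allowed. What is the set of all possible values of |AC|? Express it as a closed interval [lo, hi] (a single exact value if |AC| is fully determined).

|AB| ∈ [8, 12]
|BC| ∈ {22}
|AC| ∈ [10, 34]

|AC| ∈ [10, 34]  (≈ [10.0000, 34.0000])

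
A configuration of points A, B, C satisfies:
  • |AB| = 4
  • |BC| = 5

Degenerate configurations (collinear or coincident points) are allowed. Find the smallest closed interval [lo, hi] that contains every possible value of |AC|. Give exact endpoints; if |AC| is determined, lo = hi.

|AC| ∈ [1, 9]  (≈ [1.0000, 9.0000])

|AB| ∈ {4}
|BC| ∈ {5}
|AC| ∈ [1, 9]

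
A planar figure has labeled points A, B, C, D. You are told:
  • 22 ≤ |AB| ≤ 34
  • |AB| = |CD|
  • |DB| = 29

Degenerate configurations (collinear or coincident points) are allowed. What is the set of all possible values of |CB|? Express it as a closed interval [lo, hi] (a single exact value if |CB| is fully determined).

|CB| ∈ [0, 63]  (≈ [0.0000, 63.0000])

|AB| ∈ [22, 34]
|BD| ∈ {29}
|CD| ∈ [22, 34]
|AD| ∈ [0, 63]
|BC| ∈ [0, 63]
|AC| ∈ [0, 97]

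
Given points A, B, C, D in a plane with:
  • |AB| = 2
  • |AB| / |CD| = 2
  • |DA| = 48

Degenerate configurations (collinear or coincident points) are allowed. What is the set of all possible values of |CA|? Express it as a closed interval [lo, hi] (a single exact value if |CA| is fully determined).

|AB| ∈ {2}
|AD| ∈ {48}
|CD| ∈ {1}
|BD| ∈ [46, 50]
|AC| ∈ [47, 49]
|BC| ∈ [45, 51]

|CA| ∈ [47, 49]  (≈ [47.0000, 49.0000])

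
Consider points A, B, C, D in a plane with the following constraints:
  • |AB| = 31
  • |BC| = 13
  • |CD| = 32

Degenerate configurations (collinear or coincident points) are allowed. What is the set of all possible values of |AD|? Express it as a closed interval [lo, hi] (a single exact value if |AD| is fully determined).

|AB| ∈ {31}
|BC| ∈ {13}
|CD| ∈ {32}
|AC| ∈ [18, 44]
|BD| ∈ [19, 45]
|AD| ∈ [0, 76]

|AD| ∈ [0, 76]  (≈ [0.0000, 76.0000])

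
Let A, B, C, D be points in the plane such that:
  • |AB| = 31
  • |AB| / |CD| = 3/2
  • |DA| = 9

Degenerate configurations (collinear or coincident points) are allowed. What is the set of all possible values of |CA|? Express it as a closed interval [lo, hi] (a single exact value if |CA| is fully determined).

|CA| ∈ [35/3, 89/3]  (≈ [11.6667, 29.6667])

|AB| ∈ {31}
|AD| ∈ {9}
|CD| ∈ {62/3}
|BD| ∈ [22, 40]
|AC| ∈ [35/3, 89/3]
|BC| ∈ [4/3, 182/3]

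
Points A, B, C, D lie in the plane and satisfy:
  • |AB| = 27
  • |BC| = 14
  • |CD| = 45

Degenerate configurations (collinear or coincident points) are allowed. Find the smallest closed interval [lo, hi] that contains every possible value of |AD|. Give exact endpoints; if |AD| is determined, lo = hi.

|AD| ∈ [4, 86]  (≈ [4.0000, 86.0000])

|AB| ∈ {27}
|BC| ∈ {14}
|CD| ∈ {45}
|AC| ∈ [13, 41]
|BD| ∈ [31, 59]
|AD| ∈ [4, 86]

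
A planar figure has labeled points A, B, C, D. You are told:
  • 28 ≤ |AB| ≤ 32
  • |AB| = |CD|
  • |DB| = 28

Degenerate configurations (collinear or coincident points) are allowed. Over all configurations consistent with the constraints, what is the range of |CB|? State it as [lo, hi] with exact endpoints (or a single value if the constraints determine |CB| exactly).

|AB| ∈ [28, 32]
|BD| ∈ {28}
|CD| ∈ [28, 32]
|AD| ∈ [0, 60]
|BC| ∈ [0, 60]
|AC| ∈ [0, 92]

|CB| ∈ [0, 60]  (≈ [0.0000, 60.0000])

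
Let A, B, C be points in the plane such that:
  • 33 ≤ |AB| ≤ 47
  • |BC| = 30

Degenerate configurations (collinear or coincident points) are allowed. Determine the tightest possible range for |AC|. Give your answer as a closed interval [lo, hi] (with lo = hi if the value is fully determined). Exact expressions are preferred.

|AB| ∈ [33, 47]
|BC| ∈ {30}
|AC| ∈ [3, 77]

|AC| ∈ [3, 77]  (≈ [3.0000, 77.0000])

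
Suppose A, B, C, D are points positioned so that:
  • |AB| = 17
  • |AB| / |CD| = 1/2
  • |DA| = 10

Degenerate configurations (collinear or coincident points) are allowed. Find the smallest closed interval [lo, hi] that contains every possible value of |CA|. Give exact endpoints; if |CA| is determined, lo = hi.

|CA| ∈ [24, 44]  (≈ [24.0000, 44.0000])

|AB| ∈ {17}
|AD| ∈ {10}
|CD| ∈ {34}
|BD| ∈ [7, 27]
|AC| ∈ [24, 44]
|BC| ∈ [7, 61]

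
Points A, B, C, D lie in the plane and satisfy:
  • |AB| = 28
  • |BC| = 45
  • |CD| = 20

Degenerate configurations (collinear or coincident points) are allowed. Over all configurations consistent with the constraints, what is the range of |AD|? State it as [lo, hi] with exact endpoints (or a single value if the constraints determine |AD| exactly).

|AD| ∈ [0, 93]  (≈ [0.0000, 93.0000])

|AB| ∈ {28}
|BC| ∈ {45}
|CD| ∈ {20}
|AC| ∈ [17, 73]
|BD| ∈ [25, 65]
|AD| ∈ [0, 93]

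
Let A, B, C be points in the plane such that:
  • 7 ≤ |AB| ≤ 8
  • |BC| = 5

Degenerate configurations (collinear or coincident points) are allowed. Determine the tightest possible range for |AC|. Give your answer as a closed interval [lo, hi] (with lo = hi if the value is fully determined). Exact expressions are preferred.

|AB| ∈ [7, 8]
|BC| ∈ {5}
|AC| ∈ [2, 13]

|AC| ∈ [2, 13]  (≈ [2.0000, 13.0000])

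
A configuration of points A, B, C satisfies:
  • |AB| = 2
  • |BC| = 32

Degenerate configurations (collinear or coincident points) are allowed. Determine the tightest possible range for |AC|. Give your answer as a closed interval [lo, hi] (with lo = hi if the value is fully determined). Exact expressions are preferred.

|AC| ∈ [30, 34]  (≈ [30.0000, 34.0000])

|AB| ∈ {2}
|BC| ∈ {32}
|AC| ∈ [30, 34]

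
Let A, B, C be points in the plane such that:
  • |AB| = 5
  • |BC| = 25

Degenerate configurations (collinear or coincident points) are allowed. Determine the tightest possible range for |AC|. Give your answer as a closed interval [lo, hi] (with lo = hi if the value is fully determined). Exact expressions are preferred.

|AC| ∈ [20, 30]  (≈ [20.0000, 30.0000])

|AB| ∈ {5}
|BC| ∈ {25}
|AC| ∈ [20, 30]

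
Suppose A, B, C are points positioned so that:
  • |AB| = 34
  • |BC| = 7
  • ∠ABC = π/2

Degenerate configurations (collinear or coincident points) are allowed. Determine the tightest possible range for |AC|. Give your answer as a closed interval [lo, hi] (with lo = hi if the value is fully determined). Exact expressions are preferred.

|AB| ∈ {34}
|BC| ∈ {7}
|AC| ∈ {√(1205)}

|AC| = √(1205)  (≈ 34.7131)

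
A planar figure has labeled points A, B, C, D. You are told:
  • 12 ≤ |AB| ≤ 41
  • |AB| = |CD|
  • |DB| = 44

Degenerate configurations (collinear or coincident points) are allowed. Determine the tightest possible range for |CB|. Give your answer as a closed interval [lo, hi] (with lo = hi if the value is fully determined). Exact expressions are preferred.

|AB| ∈ [12, 41]
|BD| ∈ {44}
|CD| ∈ [12, 41]
|AD| ∈ [3, 85]
|BC| ∈ [3, 85]
|AC| ∈ [0, 126]

|CB| ∈ [3, 85]  (≈ [3.0000, 85.0000])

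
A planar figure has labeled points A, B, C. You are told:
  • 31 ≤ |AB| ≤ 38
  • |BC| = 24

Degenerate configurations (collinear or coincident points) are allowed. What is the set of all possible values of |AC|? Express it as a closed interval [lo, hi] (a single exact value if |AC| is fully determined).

|AB| ∈ [31, 38]
|BC| ∈ {24}
|AC| ∈ [7, 62]

|AC| ∈ [7, 62]  (≈ [7.0000, 62.0000])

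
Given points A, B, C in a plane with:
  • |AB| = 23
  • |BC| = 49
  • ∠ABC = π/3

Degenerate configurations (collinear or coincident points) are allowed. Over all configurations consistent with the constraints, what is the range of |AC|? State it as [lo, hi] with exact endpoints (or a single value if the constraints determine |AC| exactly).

|AB| ∈ {23}
|BC| ∈ {49}
|AC| ∈ {√(1803)}

|AC| = √(1803)  (≈ 42.4617)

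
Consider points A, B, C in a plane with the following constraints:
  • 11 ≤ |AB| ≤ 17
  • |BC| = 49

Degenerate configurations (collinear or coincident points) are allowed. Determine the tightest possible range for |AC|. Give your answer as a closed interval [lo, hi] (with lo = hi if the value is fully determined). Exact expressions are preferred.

|AC| ∈ [32, 66]  (≈ [32.0000, 66.0000])

|AB| ∈ [11, 17]
|BC| ∈ {49}
|AC| ∈ [32, 66]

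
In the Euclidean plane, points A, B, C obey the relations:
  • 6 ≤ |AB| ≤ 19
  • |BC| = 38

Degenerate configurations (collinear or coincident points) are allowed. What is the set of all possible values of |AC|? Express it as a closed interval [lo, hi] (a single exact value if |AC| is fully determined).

|AB| ∈ [6, 19]
|BC| ∈ {38}
|AC| ∈ [19, 57]

|AC| ∈ [19, 57]  (≈ [19.0000, 57.0000])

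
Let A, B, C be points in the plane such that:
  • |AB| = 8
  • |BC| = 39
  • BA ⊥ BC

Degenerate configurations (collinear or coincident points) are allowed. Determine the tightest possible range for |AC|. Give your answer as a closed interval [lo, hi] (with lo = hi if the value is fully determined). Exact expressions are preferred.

|AB| ∈ {8}
|BC| ∈ {39}
|AC| ∈ {√(1585)}

|AC| = √(1585)  (≈ 39.8121)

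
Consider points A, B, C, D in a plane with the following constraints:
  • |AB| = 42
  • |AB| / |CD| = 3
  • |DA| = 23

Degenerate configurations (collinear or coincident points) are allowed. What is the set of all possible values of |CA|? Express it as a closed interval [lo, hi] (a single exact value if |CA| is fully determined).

|AB| ∈ {42}
|AD| ∈ {23}
|CD| ∈ {14}
|BD| ∈ [19, 65]
|AC| ∈ [9, 37]
|BC| ∈ [5, 79]

|CA| ∈ [9, 37]  (≈ [9.0000, 37.0000])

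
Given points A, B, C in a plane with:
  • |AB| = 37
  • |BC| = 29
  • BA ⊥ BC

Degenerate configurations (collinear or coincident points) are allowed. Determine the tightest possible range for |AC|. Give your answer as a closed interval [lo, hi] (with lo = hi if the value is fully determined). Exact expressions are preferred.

|AB| ∈ {37}
|BC| ∈ {29}
|AC| ∈ {√(2210)}

|AC| = √(2210)  (≈ 47.0106)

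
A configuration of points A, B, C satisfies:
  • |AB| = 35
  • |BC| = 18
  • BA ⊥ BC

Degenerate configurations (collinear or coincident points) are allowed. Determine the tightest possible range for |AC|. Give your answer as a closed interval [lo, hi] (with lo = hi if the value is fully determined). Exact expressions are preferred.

|AB| ∈ {35}
|BC| ∈ {18}
|AC| ∈ {√(1549)}

|AC| = √(1549)  (≈ 39.3573)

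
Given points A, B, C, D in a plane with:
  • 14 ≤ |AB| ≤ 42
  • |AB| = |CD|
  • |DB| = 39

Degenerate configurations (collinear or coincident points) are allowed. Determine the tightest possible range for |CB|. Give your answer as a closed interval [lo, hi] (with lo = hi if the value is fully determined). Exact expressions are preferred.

|CB| ∈ [0, 81]  (≈ [0.0000, 81.0000])

|AB| ∈ [14, 42]
|BD| ∈ {39}
|CD| ∈ [14, 42]
|AD| ∈ [0, 81]
|BC| ∈ [0, 81]
|AC| ∈ [0, 123]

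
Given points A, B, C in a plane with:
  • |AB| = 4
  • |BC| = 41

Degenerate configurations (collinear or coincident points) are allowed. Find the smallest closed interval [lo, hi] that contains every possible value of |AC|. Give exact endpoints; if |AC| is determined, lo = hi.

|AC| ∈ [37, 45]  (≈ [37.0000, 45.0000])

|AB| ∈ {4}
|BC| ∈ {41}
|AC| ∈ [37, 45]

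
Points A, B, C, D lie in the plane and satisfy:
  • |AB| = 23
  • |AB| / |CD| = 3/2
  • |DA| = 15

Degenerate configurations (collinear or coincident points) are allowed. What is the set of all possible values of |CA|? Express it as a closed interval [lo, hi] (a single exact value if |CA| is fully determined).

|AB| ∈ {23}
|AD| ∈ {15}
|CD| ∈ {46/3}
|BD| ∈ [8, 38]
|AC| ∈ [1/3, 91/3]
|BC| ∈ [0, 160/3]

|CA| ∈ [1/3, 91/3]  (≈ [0.3333, 30.3333])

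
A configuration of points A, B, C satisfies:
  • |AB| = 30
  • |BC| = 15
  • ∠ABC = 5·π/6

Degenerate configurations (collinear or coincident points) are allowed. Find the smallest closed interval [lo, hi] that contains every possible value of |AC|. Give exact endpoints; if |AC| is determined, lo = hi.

|AB| ∈ {30}
|BC| ∈ {15}
|AC| ∈ {15·√(2·√(3) + 5)}

|AC| = 15·√(2·√(3) + 5)  (≈ 43.6397)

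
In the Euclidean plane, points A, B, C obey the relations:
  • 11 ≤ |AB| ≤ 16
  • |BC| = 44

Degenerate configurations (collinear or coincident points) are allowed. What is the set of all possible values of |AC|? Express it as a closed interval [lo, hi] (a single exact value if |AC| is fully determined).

|AB| ∈ [11, 16]
|BC| ∈ {44}
|AC| ∈ [28, 60]

|AC| ∈ [28, 60]  (≈ [28.0000, 60.0000])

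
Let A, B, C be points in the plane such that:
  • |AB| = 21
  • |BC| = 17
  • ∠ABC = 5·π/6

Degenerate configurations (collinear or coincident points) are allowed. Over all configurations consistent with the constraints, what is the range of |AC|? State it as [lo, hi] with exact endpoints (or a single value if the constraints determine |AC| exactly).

|AC| = √(357·√(3) + 730)  (≈ 36.7198)

|AB| ∈ {21}
|BC| ∈ {17}
|AC| ∈ {√(357·√(3) + 730)}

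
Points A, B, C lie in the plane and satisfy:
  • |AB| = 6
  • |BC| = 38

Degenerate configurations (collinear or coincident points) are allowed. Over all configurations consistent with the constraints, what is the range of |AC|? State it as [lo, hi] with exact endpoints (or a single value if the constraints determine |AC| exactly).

|AB| ∈ {6}
|BC| ∈ {38}
|AC| ∈ [32, 44]

|AC| ∈ [32, 44]  (≈ [32.0000, 44.0000])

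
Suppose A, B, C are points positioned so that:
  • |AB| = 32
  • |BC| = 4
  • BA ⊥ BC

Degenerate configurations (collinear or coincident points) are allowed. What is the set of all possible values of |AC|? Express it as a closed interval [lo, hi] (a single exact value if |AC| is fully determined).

|AC| = 4·√(65)  (≈ 32.2490)

|AB| ∈ {32}
|BC| ∈ {4}
|AC| ∈ {4·√(65)}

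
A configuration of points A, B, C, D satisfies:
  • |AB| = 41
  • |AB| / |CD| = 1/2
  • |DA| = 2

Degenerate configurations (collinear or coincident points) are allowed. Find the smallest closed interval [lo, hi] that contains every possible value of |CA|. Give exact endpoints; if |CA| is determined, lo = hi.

|CA| ∈ [80, 84]  (≈ [80.0000, 84.0000])

|AB| ∈ {41}
|AD| ∈ {2}
|CD| ∈ {82}
|BD| ∈ [39, 43]
|AC| ∈ [80, 84]
|BC| ∈ [39, 125]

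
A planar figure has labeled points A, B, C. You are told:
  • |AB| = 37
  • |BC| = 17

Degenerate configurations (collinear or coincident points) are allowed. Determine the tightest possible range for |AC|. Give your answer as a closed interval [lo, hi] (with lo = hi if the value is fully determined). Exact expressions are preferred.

|AC| ∈ [20, 54]  (≈ [20.0000, 54.0000])

|AB| ∈ {37}
|BC| ∈ {17}
|AC| ∈ [20, 54]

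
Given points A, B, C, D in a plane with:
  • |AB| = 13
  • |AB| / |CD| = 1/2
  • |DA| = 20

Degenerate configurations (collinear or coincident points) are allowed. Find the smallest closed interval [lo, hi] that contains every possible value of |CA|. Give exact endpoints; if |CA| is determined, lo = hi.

|AB| ∈ {13}
|AD| ∈ {20}
|CD| ∈ {26}
|BD| ∈ [7, 33]
|AC| ∈ [6, 46]
|BC| ∈ [0, 59]

|CA| ∈ [6, 46]  (≈ [6.0000, 46.0000])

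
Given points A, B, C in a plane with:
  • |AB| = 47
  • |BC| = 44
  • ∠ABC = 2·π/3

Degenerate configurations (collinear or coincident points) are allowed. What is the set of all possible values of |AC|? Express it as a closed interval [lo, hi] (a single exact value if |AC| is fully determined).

|AC| = √(6213)  (≈ 78.8226)

|AB| ∈ {47}
|BC| ∈ {44}
|AC| ∈ {√(6213)}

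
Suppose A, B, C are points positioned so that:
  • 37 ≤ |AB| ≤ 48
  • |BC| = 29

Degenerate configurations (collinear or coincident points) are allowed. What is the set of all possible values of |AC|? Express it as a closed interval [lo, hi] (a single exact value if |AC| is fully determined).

|AB| ∈ [37, 48]
|BC| ∈ {29}
|AC| ∈ [8, 77]

|AC| ∈ [8, 77]  (≈ [8.0000, 77.0000])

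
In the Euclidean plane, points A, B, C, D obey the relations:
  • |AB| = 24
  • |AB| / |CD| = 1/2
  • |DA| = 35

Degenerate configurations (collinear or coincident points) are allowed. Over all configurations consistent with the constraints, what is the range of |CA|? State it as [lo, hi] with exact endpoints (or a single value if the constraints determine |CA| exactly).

|CA| ∈ [13, 83]  (≈ [13.0000, 83.0000])

|AB| ∈ {24}
|AD| ∈ {35}
|CD| ∈ {48}
|BD| ∈ [11, 59]
|AC| ∈ [13, 83]
|BC| ∈ [0, 107]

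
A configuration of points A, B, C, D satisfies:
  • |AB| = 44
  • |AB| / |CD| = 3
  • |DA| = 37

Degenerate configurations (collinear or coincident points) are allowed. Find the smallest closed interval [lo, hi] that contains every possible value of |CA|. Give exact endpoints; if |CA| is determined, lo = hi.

|CA| ∈ [67/3, 155/3]  (≈ [22.3333, 51.6667])

|AB| ∈ {44}
|AD| ∈ {37}
|CD| ∈ {44/3}
|BD| ∈ [7, 81]
|AC| ∈ [67/3, 155/3]
|BC| ∈ [0, 287/3]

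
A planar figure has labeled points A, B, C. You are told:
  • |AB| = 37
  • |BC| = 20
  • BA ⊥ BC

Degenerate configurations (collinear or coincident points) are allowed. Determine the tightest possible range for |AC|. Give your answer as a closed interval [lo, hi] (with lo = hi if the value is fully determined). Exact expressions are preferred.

|AC| = √(1769)  (≈ 42.0595)

|AB| ∈ {37}
|BC| ∈ {20}
|AC| ∈ {√(1769)}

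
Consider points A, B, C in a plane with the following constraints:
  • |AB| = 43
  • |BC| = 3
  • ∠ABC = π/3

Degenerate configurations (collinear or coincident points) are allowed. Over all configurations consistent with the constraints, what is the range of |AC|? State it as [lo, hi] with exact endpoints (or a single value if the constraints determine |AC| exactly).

|AC| = √(1729)  (≈ 41.5812)

|AB| ∈ {43}
|BC| ∈ {3}
|AC| ∈ {√(1729)}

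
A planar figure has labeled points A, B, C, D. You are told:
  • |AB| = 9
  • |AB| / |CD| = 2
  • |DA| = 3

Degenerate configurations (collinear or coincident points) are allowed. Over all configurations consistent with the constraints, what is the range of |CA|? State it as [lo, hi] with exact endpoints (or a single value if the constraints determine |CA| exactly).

|AB| ∈ {9}
|AD| ∈ {3}
|CD| ∈ {9/2}
|BD| ∈ [6, 12]
|AC| ∈ [3/2, 15/2]
|BC| ∈ [3/2, 33/2]

|CA| ∈ [3/2, 15/2]  (≈ [1.5000, 7.5000])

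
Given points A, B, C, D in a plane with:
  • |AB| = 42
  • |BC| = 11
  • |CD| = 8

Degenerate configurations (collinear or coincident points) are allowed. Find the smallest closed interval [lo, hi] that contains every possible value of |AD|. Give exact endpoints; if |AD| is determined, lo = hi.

|AB| ∈ {42}
|BC| ∈ {11}
|CD| ∈ {8}
|AC| ∈ [31, 53]
|BD| ∈ [3, 19]
|AD| ∈ [23, 61]

|AD| ∈ [23, 61]  (≈ [23.0000, 61.0000])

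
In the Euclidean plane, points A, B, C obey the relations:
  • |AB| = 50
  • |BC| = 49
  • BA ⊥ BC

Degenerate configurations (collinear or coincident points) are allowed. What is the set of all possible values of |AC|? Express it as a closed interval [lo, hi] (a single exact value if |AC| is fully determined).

|AB| ∈ {50}
|BC| ∈ {49}
|AC| ∈ {13·√(29)}

|AC| = 13·√(29)  (≈ 70.0071)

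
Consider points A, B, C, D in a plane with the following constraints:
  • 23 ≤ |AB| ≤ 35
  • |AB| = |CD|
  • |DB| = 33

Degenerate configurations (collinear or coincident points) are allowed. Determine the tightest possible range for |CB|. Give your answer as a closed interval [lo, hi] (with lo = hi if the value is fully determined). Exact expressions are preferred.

|AB| ∈ [23, 35]
|BD| ∈ {33}
|CD| ∈ [23, 35]
|AD| ∈ [0, 68]
|BC| ∈ [0, 68]
|AC| ∈ [0, 103]

|CB| ∈ [0, 68]  (≈ [0.0000, 68.0000])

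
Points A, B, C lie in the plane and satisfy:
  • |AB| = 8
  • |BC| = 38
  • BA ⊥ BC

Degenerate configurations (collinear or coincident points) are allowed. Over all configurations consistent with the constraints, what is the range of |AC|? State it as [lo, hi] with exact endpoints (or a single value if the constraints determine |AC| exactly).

|AB| ∈ {8}
|BC| ∈ {38}
|AC| ∈ {2·√(377)}

|AC| = 2·√(377)  (≈ 38.8330)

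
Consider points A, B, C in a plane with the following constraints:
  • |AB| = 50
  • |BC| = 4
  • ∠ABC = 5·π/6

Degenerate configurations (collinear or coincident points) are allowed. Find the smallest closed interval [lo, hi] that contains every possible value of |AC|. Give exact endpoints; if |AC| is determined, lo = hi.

|AC| = 2·√(50·√(3) + 629)  (≈ 53.5015)

|AB| ∈ {50}
|BC| ∈ {4}
|AC| ∈ {2·√(50·√(3) + 629)}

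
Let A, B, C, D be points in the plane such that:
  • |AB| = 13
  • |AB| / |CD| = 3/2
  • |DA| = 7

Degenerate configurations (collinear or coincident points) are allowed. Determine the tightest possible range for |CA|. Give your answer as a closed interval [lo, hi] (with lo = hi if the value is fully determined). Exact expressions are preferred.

|CA| ∈ [5/3, 47/3]  (≈ [1.6667, 15.6667])

|AB| ∈ {13}
|AD| ∈ {7}
|CD| ∈ {26/3}
|BD| ∈ [6, 20]
|AC| ∈ [5/3, 47/3]
|BC| ∈ [0, 86/3]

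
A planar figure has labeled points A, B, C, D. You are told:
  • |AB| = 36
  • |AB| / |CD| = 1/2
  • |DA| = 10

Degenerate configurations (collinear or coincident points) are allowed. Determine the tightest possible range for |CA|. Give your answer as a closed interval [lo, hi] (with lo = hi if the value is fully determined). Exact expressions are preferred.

|CA| ∈ [62, 82]  (≈ [62.0000, 82.0000])

|AB| ∈ {36}
|AD| ∈ {10}
|CD| ∈ {72}
|BD| ∈ [26, 46]
|AC| ∈ [62, 82]
|BC| ∈ [26, 118]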